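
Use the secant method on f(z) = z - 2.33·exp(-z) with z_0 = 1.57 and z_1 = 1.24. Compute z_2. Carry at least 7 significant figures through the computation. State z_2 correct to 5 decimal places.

f(z_0) = 1.085255, f(z_1) = 0.565735
z_2 = 1.240000 - (0.565735)·(1.240000 - 1.570000)/(0.565735 - (1.085255)) = 0.880644; f(z_2) = -0.085177

0.88064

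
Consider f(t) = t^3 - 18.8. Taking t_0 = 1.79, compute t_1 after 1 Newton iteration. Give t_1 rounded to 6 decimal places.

3.149161

f'(t) = 3t^2
t_0 = 1.790000: f = -13.064661, f' = 9.612300 → t_1 = 1.790000 - (-13.064661)/(9.612300) = 3.149161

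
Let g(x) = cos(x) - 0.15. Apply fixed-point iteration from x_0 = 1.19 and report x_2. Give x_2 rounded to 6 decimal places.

x_1 = g(1.190000) = 0.221660
x_2 = g(0.221660) = 0.825534

0.825534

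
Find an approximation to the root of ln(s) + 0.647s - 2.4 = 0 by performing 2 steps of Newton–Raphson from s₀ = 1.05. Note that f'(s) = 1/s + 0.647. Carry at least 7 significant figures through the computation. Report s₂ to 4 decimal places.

2.3663

Newton update: s ← s − f(s)/f'(s).
s_0 = 1.050000: f = -1.671860, f' = 1.599381 → s_1 = 1.050000 - (-1.671860)/(1.599381) = 2.095317
s_1 = 2.095317: f = -0.304625, f' = 1.124255 → s_2 = 2.095317 - (-0.304625)/(1.124255) = 2.366274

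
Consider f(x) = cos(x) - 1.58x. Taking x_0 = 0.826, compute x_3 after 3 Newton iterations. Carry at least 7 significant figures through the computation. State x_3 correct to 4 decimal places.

f'(x) = -sin(x) - 1.58
x_0 = 0.826000: f = -0.627258, f' = -2.315226 → x_1 = 0.826000 - (-0.627258)/(-2.315226) = 0.555073
x_1 = 0.555073: f = -0.027153, f' = -2.107005 → x_2 = 0.555073 - (-0.027153)/(-2.107005) = 0.542186
x_2 = 0.542186: f = -0.000071, f' = -2.096010 → x_3 = 0.542186 - (-0.000071)/(-2.096010) = 0.542152

0.5422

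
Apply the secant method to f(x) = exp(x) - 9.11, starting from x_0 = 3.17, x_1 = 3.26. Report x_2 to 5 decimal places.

2.58002

f(x_0) = 14.697484, f(x_1) = 16.939537
x_2 = 3.260000 - (16.939537)·(3.260000 - 3.170000)/(16.939537 - (14.697484)) = 2.580017; f(x_2) = 4.087359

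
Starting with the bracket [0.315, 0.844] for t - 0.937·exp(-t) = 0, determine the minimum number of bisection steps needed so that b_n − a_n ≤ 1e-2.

Initial width b − a = 0.844 − 0.315 = 0.529000.
After n steps the width is (b−a)/2^n; need (b−a)/2^n ≤ 1e-2.
So n ≥ log₂(0.529000/1e-2) = log₂(52.9000) ≈ 5.7252.
Hence n = 6.

6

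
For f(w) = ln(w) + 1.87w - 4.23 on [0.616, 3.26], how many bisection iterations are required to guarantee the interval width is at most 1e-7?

25

Initial width b − a = 3.26 − 0.616 = 2.644000.
After n steps the width is (b−a)/2^n; need (b−a)/2^n ≤ 1e-7.
So n ≥ log₂(2.644000/1e-7) = log₂(26440000.0000) ≈ 24.6562.
Hence n = 25.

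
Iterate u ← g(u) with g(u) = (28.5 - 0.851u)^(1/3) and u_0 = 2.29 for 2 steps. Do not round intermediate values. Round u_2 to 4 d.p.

u_1 = g(2.290000) = 2.983285
u_2 = g(2.983285) = 2.961023

2.9610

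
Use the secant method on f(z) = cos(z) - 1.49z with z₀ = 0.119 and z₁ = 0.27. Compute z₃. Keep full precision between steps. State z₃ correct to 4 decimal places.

Secant update: z_(k+1) = z_k − f(z_k)·(z_k − z_(k-1))/(f(z_k) − f(z_(k-1))).
f(z_0) = 0.815618, f(z_1) = 0.561471
z_2 = 0.270000 - (0.561471)·(0.270000 - 0.119000)/(0.561471 - (0.815618)) = 0.603595; f(z_2) = -0.076056
z_3 = 0.603595 - (-0.076056)·(0.603595 - 0.270000)/(-0.076056 - (0.561471)) = 0.563798; f(z_3) = 0.005173

0.5638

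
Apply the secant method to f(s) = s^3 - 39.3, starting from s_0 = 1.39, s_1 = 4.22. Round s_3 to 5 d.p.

3.26803

f(s_0) = -36.614381, f(s_1) = 35.851448
s_2 = 4.220000 - (35.851448)·(4.220000 - 1.390000)/(35.851448 - (-36.614381)) = 2.819897; f(s_2) = -16.876680
s_3 = 2.819897 - (-16.876680)·(2.819897 - 4.220000)/(-16.876680 - (35.851448)) = 3.268028; f(s_3) = -4.397441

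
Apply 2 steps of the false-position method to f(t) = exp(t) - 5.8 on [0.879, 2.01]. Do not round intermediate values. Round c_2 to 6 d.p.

f(0.879000) = -3.391510, f(2.010000) = 1.663317
step 1: c = 1.637839, f(c) = -0.655961 < 0 → new bracket [1.637839, 2.010000]
step 2: c = 1.743097, f(c) = -0.084985 < 0 → new bracket [1.743097, 2.010000]

1.743097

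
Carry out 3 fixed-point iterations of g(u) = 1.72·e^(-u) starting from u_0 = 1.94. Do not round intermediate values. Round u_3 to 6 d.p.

u_1 = g(1.940000) = 0.247171
u_2 = g(0.247171) = 1.343333
u_3 = g(1.343333) = 0.448876

0.448876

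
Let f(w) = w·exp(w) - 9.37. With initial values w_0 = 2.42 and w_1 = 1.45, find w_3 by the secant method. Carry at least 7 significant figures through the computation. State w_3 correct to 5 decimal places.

Secant update: w_(k+1) = w_k − f(w_k)·(w_k − w_(k-1))/(f(w_k) − f(w_(k-1))).
f(w_0) = 17.844980, f(w_1) = -3.188484
w_2 = 1.450000 - (-3.188484)·(1.450000 - 2.420000)/(-3.188484 - (17.844980)) = 1.597043; f(w_2) = -1.483147
w_3 = 1.597043 - (-1.483147)·(1.597043 - 1.450000)/(-1.483147 - (-3.188484)) = 1.724928; f(w_3) = 0.310499

1.72493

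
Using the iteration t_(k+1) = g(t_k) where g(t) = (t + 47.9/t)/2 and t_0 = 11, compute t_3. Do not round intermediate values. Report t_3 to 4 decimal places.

6.9211

t_1 = g(11.000000) = 7.677273
t_2 = g(7.677273) = 6.958234
t_3 = g(6.958234) = 6.921082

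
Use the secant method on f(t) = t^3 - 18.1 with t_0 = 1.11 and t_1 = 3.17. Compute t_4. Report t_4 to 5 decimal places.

2.63817

Secant update: t_(k+1) = t_k − f(t_k)·(t_k − t_(k-1))/(f(t_k) − f(t_(k-1))).
f(t_0) = -16.732369, f(t_1) = 13.755013
t_2 = 3.170000 - (13.755013)·(3.170000 - 1.110000)/(13.755013 - (-16.732369)) = 2.240588; f(t_2) = -6.851717
t_3 = 2.240588 - (-6.851717)·(2.240588 - 3.170000)/(-6.851717 - (13.755013)) = 2.549617; f(t_3) = -1.526099
t_4 = 2.549617 - (-1.526099)·(2.549617 - 2.240588)/(-1.526099 - (-6.851717)) = 2.638171; f(t_4) = 0.261537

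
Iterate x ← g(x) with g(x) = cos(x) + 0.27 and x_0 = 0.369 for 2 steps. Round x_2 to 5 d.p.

x_1 = g(0.369000) = 1.202688
x_2 = g(1.202688) = 0.629851

0.62985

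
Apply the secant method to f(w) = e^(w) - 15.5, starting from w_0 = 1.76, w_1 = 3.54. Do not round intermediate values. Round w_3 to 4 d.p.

f(w_0) = -9.687563, f(w_1) = 18.966919
w_2 = 3.540000 - (18.966919)·(3.540000 - 1.760000)/(18.966919 - (-9.687563)) = 2.361786; f(w_2) = -4.890118
w_3 = 2.361786 - (-4.890118)·(2.361786 - 3.540000)/(-4.890118 - (18.966919)) = 2.603291; f(w_3) = -1.991875

2.6033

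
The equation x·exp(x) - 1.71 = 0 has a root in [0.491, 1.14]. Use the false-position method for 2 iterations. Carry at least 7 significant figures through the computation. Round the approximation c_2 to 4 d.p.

0.7624

f(0.491000) = -0.907731, f(1.140000) = 1.854516
step 1: c = 0.704275, f(c) = -0.285689 < 0 → new bracket [0.704275, 1.140000]
step 2: c = 0.762438, f(c) = -0.075716 < 0 → new bracket [0.762438, 1.140000]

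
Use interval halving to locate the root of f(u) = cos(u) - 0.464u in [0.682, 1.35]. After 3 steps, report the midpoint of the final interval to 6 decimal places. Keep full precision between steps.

1.057750

f(0.682000) = 0.459866, f(1.350000) = -0.407393 (opposite signs)
step 1: m = 1.016000, f(m) = 0.055346 > 0 → root in [1.016000, 1.350000]
step 2: m = 1.183000, f(m) = -0.170763 < 0 → root in [1.016000, 1.183000]
step 3: m = 1.099500, f(m) = -0.056126 < 0 → root in [1.016000, 1.099500]
Midpoint of [1.016000, 1.099500] = 1.057750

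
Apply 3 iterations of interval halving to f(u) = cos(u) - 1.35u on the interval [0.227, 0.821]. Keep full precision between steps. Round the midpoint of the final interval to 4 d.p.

0.6354

f(0.227000) = 0.667896, f(0.821000) = -0.426860 (opposite signs)
step 1: m = 0.524000, f(m) = 0.158425 > 0 → root in [0.524000, 0.821000]
step 2: m = 0.672500, f(m) = -0.125608 < 0 → root in [0.524000, 0.672500]
step 3: m = 0.598250, f(m) = 0.018685 > 0 → root in [0.598250, 0.672500]
Midpoint of [0.598250, 0.672500] = 0.635375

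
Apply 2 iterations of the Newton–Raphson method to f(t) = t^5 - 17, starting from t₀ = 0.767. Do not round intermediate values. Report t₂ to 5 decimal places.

8.35053

f'(t) = 5t⁴
t_0 = 0.767000: f = -16.734554, f' = 1.730420 → t_1 = 0.767000 - (-16.734554)/(1.730420) = 10.437806
t_1 = 10.437806: f = 123875.811111, f' = 59348.109601 → t_2 = 10.437806 - (123875.811111)/(59348.109601) = 8.350531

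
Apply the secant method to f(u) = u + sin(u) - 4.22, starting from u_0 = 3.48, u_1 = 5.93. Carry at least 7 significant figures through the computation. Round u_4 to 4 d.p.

5.1676

f(u_0) = -1.071985, f(u_1) = 1.364112
u_2 = 5.930000 - (1.364112)·(5.930000 - 3.480000)/(1.364112 - (-1.071985)) = 4.558103; f(u_2) = -0.650018
u_3 = 4.558103 - (-0.650018)·(4.558103 - 5.930000)/(-0.650018 - (1.364112)) = 5.000854; f(u_3) = -0.177827
u_4 = 5.000854 - (-0.177827)·(5.000854 - 4.558103)/(-0.177827 - (-0.650018)) = 5.167595; f(u_4) = 0.049424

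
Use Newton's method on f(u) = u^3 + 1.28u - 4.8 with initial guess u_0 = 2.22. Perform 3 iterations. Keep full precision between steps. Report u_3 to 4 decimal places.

f'(u) = 3u^2 + 1.28
u_0 = 2.220000: f = 8.982648, f' = 16.065200 → u_1 = 2.220000 - (8.982648)/(16.065200) = 1.660863
u_1 = 1.660863: f = 1.907338, f' = 9.555398 → u_2 = 1.660863 - (1.907338)/(9.555398) = 1.461254
u_2 = 1.461254: f = 0.190571, f' = 7.685794 → u_3 = 1.461254 - (0.190571)/(7.685794) = 1.436459

1.4365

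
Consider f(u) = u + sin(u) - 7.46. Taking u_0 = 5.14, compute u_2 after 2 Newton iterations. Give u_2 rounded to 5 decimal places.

f'(u) = 1 + cos(u)
u_0 = 5.140000: f = -3.229959, f' = 1.414698 → u_1 = 5.140000 - (-3.229959)/(1.414698) = 7.423144
u_1 = 7.423144: f = 0.871760, f' = 1.417632 → u_2 = 7.423144 - (0.871760)/(1.417632) = 6.808203

6.80820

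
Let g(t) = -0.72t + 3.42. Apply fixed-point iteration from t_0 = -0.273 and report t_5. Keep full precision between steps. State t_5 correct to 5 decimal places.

t_1 = g(-0.273000) = 3.616560
t_2 = g(3.616560) = 0.816077
t_3 = g(0.816077) = 2.832425
t_4 = g(2.832425) = 1.380654
t_5 = g(1.380654) = 2.425929

2.42593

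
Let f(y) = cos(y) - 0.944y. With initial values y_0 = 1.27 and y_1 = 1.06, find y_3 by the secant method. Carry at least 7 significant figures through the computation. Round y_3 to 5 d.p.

0.76565

Secant update: y_(k+1) = y_k − f(y_k)·(y_k − y_(k-1))/(f(y_k) − f(y_(k-1))).
f(y_0) = -0.902599, f(y_1) = -0.511768
y_2 = 1.060000 - (-0.511768)·(1.060000 - 1.270000)/(-0.511768 - (-0.902599)) = 0.785019; f(y_2) = -0.033683
y_3 = 0.785019 - (-0.033683)·(0.785019 - 1.060000)/(-0.033683 - (-0.511768)) = 0.765645; f(y_3) = -0.001834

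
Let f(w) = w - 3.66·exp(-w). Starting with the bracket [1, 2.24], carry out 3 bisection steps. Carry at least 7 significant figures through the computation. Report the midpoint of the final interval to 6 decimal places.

f(1.000000) = -0.346439, f(2.240000) = 1.850362 (opposite signs)
step 1: m = 1.620000, f(m) = 0.895691 > 0 → root in [1.000000, 1.620000]
step 2: m = 1.310000, f(m) = 0.322459 > 0 → root in [1.000000, 1.310000]
step 3: m = 1.155000, f(m) = 0.001889 > 0 → root in [1.000000, 1.155000]
Midpoint of [1.000000, 1.155000] = 1.077500

1.077500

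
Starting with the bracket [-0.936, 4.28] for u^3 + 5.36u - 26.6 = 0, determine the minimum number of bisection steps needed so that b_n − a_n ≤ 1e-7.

26

Initial width b − a = 4.28 − -0.936 = 5.216000.
After n steps the width is (b−a)/2^n; need (b−a)/2^n ≤ 1e-7.
So n ≥ log₂(5.216000/1e-7) = log₂(52160000.0000) ≈ 25.6364.
Hence n = 26.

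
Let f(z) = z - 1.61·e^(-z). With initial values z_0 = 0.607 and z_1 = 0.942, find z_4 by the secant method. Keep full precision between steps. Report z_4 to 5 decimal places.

Secant update: z_(k+1) = z_k − f(z_k)·(z_k − z_(k-1))/(f(z_k) − f(z_(k-1))).
f(z_0) = -0.270423, f(z_1) = 0.314346
z_2 = 0.942000 - (0.314346)·(0.942000 - 0.607000)/(0.314346 - (-0.270423)) = 0.761919; f(z_2) = 0.010419
z_3 = 0.761919 - (0.010419)·(0.761919 - 0.942000)/(0.010419 - (0.314346)) = 0.755745; f(z_3) = -0.000408
z_4 = 0.755745 - (-0.000408)·(0.755745 - 0.761919)/(-0.000408 - (0.010419)) = 0.755978; f(z_4) = 0.000001

0.75598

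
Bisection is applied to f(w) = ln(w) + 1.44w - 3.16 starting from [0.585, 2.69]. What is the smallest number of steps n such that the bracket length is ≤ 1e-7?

25

Initial width b − a = 2.69 − 0.585 = 2.105000.
After n steps the width is (b−a)/2^n; need (b−a)/2^n ≤ 1e-7.
So n ≥ log₂(2.105000/1e-7) = log₂(21050000.0000) ≈ 24.3273.
Hence n = 25.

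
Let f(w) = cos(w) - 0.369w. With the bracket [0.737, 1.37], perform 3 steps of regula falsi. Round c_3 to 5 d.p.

1.13758

f(0.737000) = 0.468535, f(1.370000) = -0.306080
step 1: c = 1.119877, f(c) = 0.022558 > 0 → new bracket [1.119877, 1.370000]
step 2: c = 1.137046, f(c) = 0.000707 > 0 → new bracket [1.137046, 1.370000]
step 3: c = 1.137583, f(c) = 0.000022 > 0 → new bracket [1.137583, 1.370000]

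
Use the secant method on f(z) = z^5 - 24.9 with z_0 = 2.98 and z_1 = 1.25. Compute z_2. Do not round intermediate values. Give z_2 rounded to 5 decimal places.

f(z_0) = 210.107282, f(z_1) = -21.848242
z_2 = 1.250000 - (-21.848242)·(1.250000 - 2.980000)/(-21.848242 - (210.107282)) = 1.412951; f(z_2) = -19.268346

1.41295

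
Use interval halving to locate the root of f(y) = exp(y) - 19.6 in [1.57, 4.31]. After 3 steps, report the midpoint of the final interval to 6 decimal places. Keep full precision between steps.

3.111250

f(1.570000) = -14.793352, f(4.310000) = 54.840489 (opposite signs)
step 1: m = 2.940000, f(m) = -0.684154 < 0 → root in [2.940000, 4.310000]
step 2: m = 3.625000, f(m) = 17.924723 > 0 → root in [2.940000, 3.625000]
step 3: m = 3.282500, f(m) = 7.042295 > 0 → root in [2.940000, 3.282500]
Midpoint of [2.940000, 3.282500] = 3.111250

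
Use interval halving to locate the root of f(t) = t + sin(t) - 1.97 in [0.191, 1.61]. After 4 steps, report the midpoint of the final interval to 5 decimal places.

f(0.191000) = -1.589159, f(1.610000) = 0.639232 (opposite signs)
step 1: m = 0.900500, f(m) = -0.285862 < 0 → root in [0.900500, 1.610000]
step 2: m = 1.255250, f(m) = 0.235877 > 0 → root in [0.900500, 1.255250]
step 3: m = 1.077875, f(m) = -0.011171 < 0 → root in [1.077875, 1.255250]
step 4: m = 1.166563, f(m) = 0.115967 > 0 → root in [1.077875, 1.166563]
Midpoint of [1.077875, 1.166563] = 1.122219

1.12222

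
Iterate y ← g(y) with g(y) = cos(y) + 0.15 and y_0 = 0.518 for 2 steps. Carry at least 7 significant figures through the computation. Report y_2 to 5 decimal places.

y_1 = g(0.518000) = 1.018811
y_2 = g(1.018811) = 0.674379

0.67438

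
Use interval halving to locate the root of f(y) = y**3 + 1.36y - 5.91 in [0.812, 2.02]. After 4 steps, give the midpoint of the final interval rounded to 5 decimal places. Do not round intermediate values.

f(0.812000) = -4.270293, f(2.020000) = 5.079608 (opposite signs)
step 1: m = 1.416000, f(m) = -1.145081 < 0 → root in [1.416000, 2.020000]
step 2: m = 1.718000, f(m) = 1.497198 > 0 → root in [1.416000, 1.718000]
step 3: m = 1.567000, f(m) = 0.068871 > 0 → root in [1.416000, 1.567000]
step 4: m = 1.491500, f(m) = -0.563610 < 0 → root in [1.491500, 1.567000]
Midpoint of [1.491500, 1.567000] = 1.529250

1.52925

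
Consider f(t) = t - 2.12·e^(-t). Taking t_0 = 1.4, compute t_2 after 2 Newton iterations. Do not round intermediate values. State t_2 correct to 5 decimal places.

0.87891

f'(t) = 1 + 2.12·e^(-t)
t_0 = 1.400000: f = 0.877214, f' = 1.522786 → t_1 = 1.400000 - (0.877214)/(1.522786) = 0.823941
t_1 = 0.823941: f = -0.106102, f' = 1.930043 → t_2 = 0.823941 - (-0.106102)/(1.930043) = 0.878915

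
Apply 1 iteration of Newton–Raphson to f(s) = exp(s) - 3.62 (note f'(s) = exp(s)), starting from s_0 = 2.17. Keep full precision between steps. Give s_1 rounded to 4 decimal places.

1.5833

s_0 = 2.170000: f = 5.138284, f' = 8.758284 → s_1 = 2.170000 - (5.138284)/(8.758284) = 1.583323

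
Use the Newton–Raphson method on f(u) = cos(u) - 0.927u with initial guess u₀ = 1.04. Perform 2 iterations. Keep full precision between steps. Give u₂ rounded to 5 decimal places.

0.77257

Newton update: u ← u − f(u)/f'(u).
f'(u) = -sin(u) - 0.927
u_0 = 1.040000: f = -0.457860, f' = -1.789404 → u_1 = 1.040000 - (-0.457860)/(-1.789404) = 0.784127
u_1 = 0.784127: f = -0.018881, f' = -1.633208 → u_2 = 0.784127 - (-0.018881)/(-1.633208) = 0.772567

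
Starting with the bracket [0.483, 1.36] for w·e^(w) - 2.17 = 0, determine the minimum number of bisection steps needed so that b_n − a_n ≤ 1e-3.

10

Initial width b − a = 1.36 − 0.483 = 0.877000.
After n steps the width is (b−a)/2^n; need (b−a)/2^n ≤ 1e-3.
So n ≥ log₂(0.877000/1e-3) = log₂(877.0000) ≈ 9.7764.
Hence n = 10.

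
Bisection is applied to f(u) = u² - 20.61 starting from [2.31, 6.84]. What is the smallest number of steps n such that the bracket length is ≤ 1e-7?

Initial width b − a = 6.84 − 2.31 = 4.530000.
After n steps the width is (b−a)/2^n; need (b−a)/2^n ≤ 1e-7.
So n ≥ log₂(4.530000/1e-7) = log₂(45300000.0000) ≈ 25.4330.
Hence n = 26.

26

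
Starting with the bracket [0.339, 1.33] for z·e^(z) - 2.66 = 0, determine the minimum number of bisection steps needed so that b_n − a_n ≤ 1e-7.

Initial width b − a = 1.33 − 0.339 = 0.991000.
After n steps the width is (b−a)/2^n; need (b−a)/2^n ≤ 1e-7.
So n ≥ log₂(0.991000/1e-7) = log₂(9910000.0000) ≈ 23.2405.
Hence n = 24.

24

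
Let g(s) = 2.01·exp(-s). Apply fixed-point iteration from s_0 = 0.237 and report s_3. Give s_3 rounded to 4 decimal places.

s_1 = g(0.237000) = 1.585872
s_2 = g(1.585872) = 0.411586
s_3 = g(0.411586) = 1.331823

1.3318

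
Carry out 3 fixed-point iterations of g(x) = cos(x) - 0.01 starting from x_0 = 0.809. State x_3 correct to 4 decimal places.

x_1 = g(0.809000) = 0.680222
x_2 = g(0.680222) = 0.767433
x_3 = g(0.767433) = 0.709695

0.7097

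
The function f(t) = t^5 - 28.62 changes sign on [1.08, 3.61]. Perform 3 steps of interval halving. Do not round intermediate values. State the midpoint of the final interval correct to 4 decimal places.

1.8706

f(1.080000) = -27.150672, f(3.610000) = 584.486626 (opposite signs)
step 1: m = 2.345000, f(m) = 42.291102 > 0 → root in [1.080000, 2.345000]
step 2: m = 1.712500, f(m) = -13.891691 < 0 → root in [1.712500, 2.345000]
step 3: m = 2.028750, f(m) = 5.747082 > 0 → root in [1.712500, 2.028750]
Midpoint of [1.712500, 2.028750] = 1.870625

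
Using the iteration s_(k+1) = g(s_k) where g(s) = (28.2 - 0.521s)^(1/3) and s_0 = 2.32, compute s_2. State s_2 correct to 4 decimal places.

s_1 = g(2.320000) = 2.999677
s_2 = g(2.999677) = 2.986501

2.9865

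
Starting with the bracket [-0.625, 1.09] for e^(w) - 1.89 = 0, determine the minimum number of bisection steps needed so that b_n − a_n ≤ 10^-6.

21

Initial width b − a = 1.09 − -0.625 = 1.715000.
After n steps the width is (b−a)/2^n; need (b−a)/2^n ≤ 10^-6.
So n ≥ log₂(1.715000/10^-6) = log₂(1715000.0000) ≈ 20.7098.
Hence n = 21.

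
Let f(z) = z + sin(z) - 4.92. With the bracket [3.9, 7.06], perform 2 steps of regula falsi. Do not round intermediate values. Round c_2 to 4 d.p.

5.5049

f(3.900000) = -1.707766, f(7.060000) = 2.841011
step 1: c = 5.086372, f(c) = -0.764508 < 0 → new bracket [5.086372, 7.060000]
step 2: c = 5.504856, f(c) = -0.117234 < 0 → new bracket [5.504856, 7.060000]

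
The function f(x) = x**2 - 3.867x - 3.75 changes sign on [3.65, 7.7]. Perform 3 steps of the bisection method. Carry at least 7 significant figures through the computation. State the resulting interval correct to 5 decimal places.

f(3.650000) = -4.542050, f(7.700000) = 25.764100 (opposite signs)
step 1: m = 5.675000, f(m) = 6.510400 > 0 → root in [3.650000, 5.675000]
step 2: m = 4.662500, f(m) = -0.040981 < 0 → root in [4.662500, 5.675000]
step 3: m = 5.168750, f(m) = 2.978420 > 0 → root in [4.662500, 5.168750]

[4.66250, 5.16875]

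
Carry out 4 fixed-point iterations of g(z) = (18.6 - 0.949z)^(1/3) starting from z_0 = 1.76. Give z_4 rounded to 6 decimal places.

2.530231

z_1 = g(1.760000) = 2.567735
z_2 = g(2.567735) = 2.528382
z_3 = g(2.528382) = 2.530327
z_4 = g(2.530327) = 2.530231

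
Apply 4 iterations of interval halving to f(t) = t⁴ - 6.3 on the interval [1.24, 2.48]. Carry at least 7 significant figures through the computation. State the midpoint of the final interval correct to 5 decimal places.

1.58875

f(1.240000) = -3.935786, f(2.480000) = 31.527420 (opposite signs)
step 1: m = 1.860000, f(m) = 5.668832 > 0 → root in [1.240000, 1.860000]
step 2: m = 1.550000, f(m) = -0.527994 < 0 → root in [1.550000, 1.860000]
step 3: m = 1.705000, f(m) = 2.150794 > 0 → root in [1.550000, 1.705000]
step 4: m = 1.627500, f(m) = 0.715910 > 0 → root in [1.550000, 1.627500]
Midpoint of [1.550000, 1.627500] = 1.588750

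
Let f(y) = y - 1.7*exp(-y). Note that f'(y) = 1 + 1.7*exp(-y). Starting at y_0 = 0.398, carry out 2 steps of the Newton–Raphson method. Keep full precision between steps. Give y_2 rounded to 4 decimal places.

0.7793

y_0 = 0.398000: f = -0.743825, f' = 2.141825 → y_1 = 0.398000 - (-0.743825)/(2.141825) = 0.745286
y_1 = 0.745286: f = -0.061532, f' = 1.806818 → y_2 = 0.745286 - (-0.061532)/(1.806818) = 0.779341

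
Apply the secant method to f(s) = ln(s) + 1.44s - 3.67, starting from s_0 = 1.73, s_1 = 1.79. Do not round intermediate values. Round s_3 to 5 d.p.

Secant update: s_(k+1) = s_k − f(s_k)·(s_k − s_(k-1))/(f(s_k) − f(s_(k-1))).
f(s_0) = -0.630679, f(s_1) = -0.510184
s_2 = 1.790000 - (-0.510184)·(1.790000 - 1.730000)/(-0.510184 - (-0.630679)) = 2.044046; f(s_2) = -0.011643
s_3 = 2.044046 - (-0.011643)·(2.044046 - 1.790000)/(-0.011643 - (-0.510184)) = 2.049979; f(s_3) = -0.000201

2.04998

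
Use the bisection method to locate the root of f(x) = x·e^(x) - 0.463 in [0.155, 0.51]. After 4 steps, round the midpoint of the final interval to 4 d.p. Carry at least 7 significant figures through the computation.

f(0.155000) = -0.282013, f(0.510000) = 0.386299 (opposite signs)
step 1: m = 0.332500, f(m) = 0.000655 > 0 → root in [0.155000, 0.332500]
step 2: m = 0.243750, f(m) = -0.151969 < 0 → root in [0.243750, 0.332500]
step 3: m = 0.288125, f(m) = -0.078663 < 0 → root in [0.288125, 0.332500]
step 4: m = 0.310312, f(m) = -0.039780 < 0 → root in [0.310312, 0.332500]
Midpoint of [0.310312, 0.332500] = 0.321406

0.3214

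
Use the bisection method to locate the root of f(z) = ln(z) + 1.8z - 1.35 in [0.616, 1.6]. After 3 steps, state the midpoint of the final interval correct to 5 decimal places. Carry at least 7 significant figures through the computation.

0.80050

f(0.616000) = -0.725708, f(1.600000) = 2.000004 (opposite signs)
step 1: m = 1.108000, f(m) = 0.746957 > 0 → root in [0.616000, 1.108000]
step 2: m = 0.862000, f(m) = 0.053100 > 0 → root in [0.616000, 0.862000]
step 3: m = 0.739000, f(m) = -0.322257 < 0 → root in [0.739000, 0.862000]
Midpoint of [0.739000, 0.862000] = 0.800500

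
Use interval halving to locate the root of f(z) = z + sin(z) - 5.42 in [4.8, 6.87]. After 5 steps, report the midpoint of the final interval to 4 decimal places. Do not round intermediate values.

f(4.800000) = -1.616165, f(6.870000) = 2.003711 (opposite signs)
step 1: m = 5.835000, f(m) = -0.018331 < 0 → root in [5.835000, 6.870000]
step 2: m = 6.352500, f(m) = 1.001759 > 0 → root in [5.835000, 6.352500]
step 3: m = 6.093750, f(m) = 0.485446 > 0 → root in [5.835000, 6.093750]
step 4: m = 5.964375, f(m) = 0.230938 > 0 → root in [5.835000, 5.964375]
step 5: m = 5.899688, f(m) = 0.105521 > 0 → root in [5.835000, 5.899688]
Midpoint of [5.835000, 5.899688] = 5.867344

5.8673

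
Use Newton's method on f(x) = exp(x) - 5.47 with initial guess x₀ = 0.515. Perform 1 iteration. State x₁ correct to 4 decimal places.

2.7833

f'(x) = exp(x)
x_0 = 0.515000: f = -3.796361, f' = 1.673639 → x_1 = 0.515000 - (-3.796361)/(1.673639) = 2.783328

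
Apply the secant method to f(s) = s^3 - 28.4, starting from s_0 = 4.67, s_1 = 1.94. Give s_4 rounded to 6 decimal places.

3.003456

Secant update: s_(k+1) = s_k − f(s_k)·(s_k − s_(k-1))/(f(s_k) − f(s_(k-1))).
f(s_0) = 73.447563, f(s_1) = -21.098616
s_2 = 1.940000 - (-21.098616)·(1.940000 - 4.670000)/(-21.098616 - (73.447563)) = 2.549218; f(s_2) = -11.833878
s_3 = 2.549218 - (-11.833878)·(2.549218 - 1.940000)/(-11.833878 - (-21.098616)) = 3.327374; f(s_3) = 8.438736
s_4 = 3.327374 - (8.438736)·(3.327374 - 2.549218)/(8.438736 - (-11.833878)) = 3.003456; f(s_4) = -1.306572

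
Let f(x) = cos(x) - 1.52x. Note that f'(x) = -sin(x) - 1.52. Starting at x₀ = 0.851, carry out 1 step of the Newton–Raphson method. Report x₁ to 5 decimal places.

Newton update: x ← x − f(x)/f'(x).
x_0 = 0.851000: f = -0.634288, f' = -2.271940 → x_1 = 0.851000 - (-0.634288)/(-2.271940) = 0.571816

0.57182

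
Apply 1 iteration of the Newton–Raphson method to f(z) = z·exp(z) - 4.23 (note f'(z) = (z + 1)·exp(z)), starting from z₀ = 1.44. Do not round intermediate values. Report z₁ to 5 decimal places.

1.26058

Newton update: z ← z − f(z)/f'(z).
z_0 = 1.440000: f = 1.847802, f' = 10.298498 → z_1 = 1.440000 - (1.847802)/(10.298498) = 1.260576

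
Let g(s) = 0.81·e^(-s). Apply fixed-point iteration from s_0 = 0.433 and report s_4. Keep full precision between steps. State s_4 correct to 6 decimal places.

s_1 = g(0.433000) = 0.525334
s_2 = g(0.525334) = 0.479000
s_3 = g(0.479000) = 0.501716
s_4 = g(0.501716) = 0.490447

0.490447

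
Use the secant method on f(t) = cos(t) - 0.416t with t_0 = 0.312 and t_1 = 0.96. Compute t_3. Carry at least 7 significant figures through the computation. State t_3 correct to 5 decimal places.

f(t_0) = 0.821930, f(t_1) = 0.174160
t_2 = 0.960000 - (0.174160)·(0.960000 - 0.312000)/(0.174160 - (0.821930)) = 1.134222; f(t_2) = -0.048999
t_3 = 1.134222 - (-0.048999)·(1.134222 - 0.960000)/(-0.048999 - (0.174160)) = 1.095968; f(t_3) = 0.001263

1.09597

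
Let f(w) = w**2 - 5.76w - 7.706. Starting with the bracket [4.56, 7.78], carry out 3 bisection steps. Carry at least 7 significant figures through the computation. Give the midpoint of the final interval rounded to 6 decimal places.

6.773750

f(4.560000) = -13.178000, f(7.780000) = 8.009600 (opposite signs)
step 1: m = 6.170000, f(m) = -5.176300 < 0 → root in [6.170000, 7.780000]
step 2: m = 6.975000, f(m) = 0.768625 > 0 → root in [6.170000, 6.975000]
step 3: m = 6.572500, f(m) = -2.365844 < 0 → root in [6.572500, 6.975000]
Midpoint of [6.572500, 6.975000] = 6.773750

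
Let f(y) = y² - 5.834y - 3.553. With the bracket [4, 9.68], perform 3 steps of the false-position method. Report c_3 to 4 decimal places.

6.2711

f(4.000000) = -10.889000, f(9.680000) = 33.676280
step 1: c = 5.387841, f(c) = -5.956834 < 0 → new bracket [5.387841, 9.680000]
step 2: c = 6.032950, f(c) = -2.352745 < 0 → new bracket [6.032950, 9.680000]
step 3: c = 6.271107, f(c) = -0.811853 < 0 → new bracket [6.271107, 9.680000]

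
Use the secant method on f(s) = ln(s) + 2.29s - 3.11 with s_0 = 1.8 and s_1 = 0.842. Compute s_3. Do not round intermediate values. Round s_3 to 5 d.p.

f(s_0) = 1.599787, f(s_1) = -1.353795
s_2 = 0.842000 - (-1.353795)·(0.842000 - 1.800000)/(-1.353795 - (1.599787)) = 1.281106; f(s_2) = 0.071457
s_3 = 1.281106 - (0.071457)·(1.281106 - 0.842000)/(0.071457 - (-1.353795)) = 1.259091; f(s_3) = 0.003708

1.25909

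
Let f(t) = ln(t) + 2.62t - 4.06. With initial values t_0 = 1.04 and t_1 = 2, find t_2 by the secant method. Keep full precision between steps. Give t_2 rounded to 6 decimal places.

1.432581

f(t_0) = -1.295979, f(t_1) = 1.873147
t_2 = 2.000000 - (1.873147)·(2.000000 - 1.040000)/(1.873147 - (-1.295979)) = 1.432581; f(t_2) = 0.052841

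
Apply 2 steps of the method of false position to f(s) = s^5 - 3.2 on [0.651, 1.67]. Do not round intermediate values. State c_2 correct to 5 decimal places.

f(0.651000) = -3.083076, f(1.670000) = 9.789199
step 1: c = 0.895064, f(c) = -2.625527 < 0 → new bracket [0.895064, 1.670000]
step 2: c = 1.058951, f(c) = -1.868383 < 0 → new bracket [1.058951, 1.670000]

1.05895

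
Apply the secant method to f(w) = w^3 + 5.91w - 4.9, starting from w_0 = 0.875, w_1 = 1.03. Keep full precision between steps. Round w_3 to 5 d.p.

0.75684

f(w_0) = 0.941172, f(w_1) = 2.280027
w_2 = 1.030000 - (2.280027)·(1.030000 - 0.875000)/(2.280027 - (0.941172)) = 0.766040; f(w_2) = 0.076822
w_3 = 0.766040 - (0.076822)·(0.766040 - 1.030000)/(0.076822 - (2.280027)) = 0.756836; f(w_3) = 0.006418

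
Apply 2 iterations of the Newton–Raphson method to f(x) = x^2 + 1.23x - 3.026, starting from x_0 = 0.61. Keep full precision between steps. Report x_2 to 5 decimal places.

f'(x) = 2x + 1.23
x_0 = 0.610000: f = -1.903600, f' = 2.450000 → x_1 = 0.610000 - (-1.903600)/(2.450000) = 1.386980
x_1 = 1.386980: f = 0.603697, f' = 4.003959 → x_2 = 1.386980 - (0.603697)/(4.003959) = 1.236205

1.23620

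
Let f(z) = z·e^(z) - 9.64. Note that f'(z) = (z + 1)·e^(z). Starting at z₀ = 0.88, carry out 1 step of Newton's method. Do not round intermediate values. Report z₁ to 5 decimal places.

Newton update: z ← z − f(z)/f'(z).
z_0 = 0.880000: f = -7.518408, f' = 4.532491 → z_1 = 0.880000 - (-7.518408)/(4.532491) = 2.538780

2.53878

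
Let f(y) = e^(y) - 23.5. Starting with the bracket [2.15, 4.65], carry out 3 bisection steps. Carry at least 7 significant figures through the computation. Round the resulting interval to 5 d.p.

f(2.150000) = -14.915142, f(4.650000) = 81.084986 (opposite signs)
step 1: m = 3.400000, f(m) = 6.464100 > 0 → root in [2.150000, 3.400000]
step 2: m = 2.775000, f(m) = -7.461373 < 0 → root in [2.775000, 3.400000]
step 3: m = 3.087500, f(m) = -1.577796 < 0 → root in [3.087500, 3.400000]

[3.08750, 3.40000]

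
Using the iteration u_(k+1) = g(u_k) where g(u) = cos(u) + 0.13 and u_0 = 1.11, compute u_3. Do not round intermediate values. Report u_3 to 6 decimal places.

0.695814

u_1 = g(1.110000) = 0.574662
u_2 = g(0.574662) = 0.969376
u_3 = g(0.969376) = 0.695814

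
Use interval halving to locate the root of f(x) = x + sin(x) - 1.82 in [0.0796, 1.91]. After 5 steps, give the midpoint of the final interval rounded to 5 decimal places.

f(0.079600) = -1.660884, f(1.910000) = 1.033020 (opposite signs)
step 1: m = 0.994800, f(m) = 0.013450 > 0 → root in [0.079600, 0.994800]
step 2: m = 0.537200, f(m) = -0.771068 < 0 → root in [0.537200, 0.994800]
step 3: m = 0.766000, f(m) = -0.360742 < 0 → root in [0.766000, 0.994800]
step 4: m = 0.880400, f(m) = -0.168606 < 0 → root in [0.880400, 0.994800]
step 5: m = 0.937600, f(m) = -0.076260 < 0 → root in [0.937600, 0.994800]
Midpoint of [0.937600, 0.994800] = 0.966200

0.96620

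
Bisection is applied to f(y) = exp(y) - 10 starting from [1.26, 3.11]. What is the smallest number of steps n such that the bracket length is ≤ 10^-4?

Initial width b − a = 3.11 − 1.26 = 1.850000.
After n steps the width is (b−a)/2^n; need (b−a)/2^n ≤ 10^-4.
So n ≥ log₂(1.850000/10^-4) = log₂(18500.0000) ≈ 14.1752.
Hence n = 15.

15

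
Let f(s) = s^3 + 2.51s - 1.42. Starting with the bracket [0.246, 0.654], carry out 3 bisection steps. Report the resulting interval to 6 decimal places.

[0.501000, 0.552000]

f(0.246000) = -0.787653, f(0.654000) = 0.501266 (opposite signs)
step 1: m = 0.450000, f(m) = -0.199375 < 0 → root in [0.450000, 0.654000]
step 2: m = 0.552000, f(m) = 0.133717 > 0 → root in [0.450000, 0.552000]
step 3: m = 0.501000, f(m) = -0.036738 < 0 → root in [0.501000, 0.552000]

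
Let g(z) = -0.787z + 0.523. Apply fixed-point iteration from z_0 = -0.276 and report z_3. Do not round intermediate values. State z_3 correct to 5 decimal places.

0.56986

z_1 = g(-0.276000) = 0.740212
z_2 = g(0.740212) = -0.059547
z_3 = g(-0.059547) = 0.569863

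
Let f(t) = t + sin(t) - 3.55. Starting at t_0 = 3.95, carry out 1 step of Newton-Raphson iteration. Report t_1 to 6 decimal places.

4.994737

f'(t) = 1 + cos(t)
t_0 = 3.950000: f = -0.323188, f' = 0.309349 → t_1 = 3.950000 - (-0.323188)/(0.309349) = 4.994737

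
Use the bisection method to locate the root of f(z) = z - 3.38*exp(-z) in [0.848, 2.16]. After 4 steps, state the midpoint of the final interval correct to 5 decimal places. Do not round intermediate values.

1.13500

f(0.848000) = -0.599555, f(2.160000) = 1.770201 (opposite signs)
step 1: m = 1.504000, f(m) = 0.752831 > 0 → root in [0.848000, 1.504000]
step 2: m = 1.176000, f(m) = 0.133235 > 0 → root in [0.848000, 1.176000]
step 3: m = 1.012000, f(m) = -0.216600 < 0 → root in [1.012000, 1.176000]
step 4: m = 1.094000, f(m) = -0.037875 < 0 → root in [1.094000, 1.176000]
Midpoint of [1.094000, 1.176000] = 1.135000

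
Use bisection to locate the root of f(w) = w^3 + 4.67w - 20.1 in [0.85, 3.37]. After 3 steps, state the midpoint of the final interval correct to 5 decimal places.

f(0.850000) = -15.516375, f(3.370000) = 33.910653 (opposite signs)
step 1: m = 2.110000, f(m) = -0.852369 < 0 → root in [2.110000, 3.370000]
step 2: m = 2.740000, f(m) = 13.266624 > 0 → root in [2.110000, 2.740000]
step 3: m = 2.425000, f(m) = 5.485266 > 0 → root in [2.110000, 2.425000]
Midpoint of [2.110000, 2.425000] = 2.267500

2.26750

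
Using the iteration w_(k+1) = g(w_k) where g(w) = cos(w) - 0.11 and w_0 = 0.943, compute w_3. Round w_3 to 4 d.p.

0.6022

w_1 = g(0.943000) = 0.477363
w_2 = g(0.477363) = 0.778210
w_3 = g(0.778210) = 0.602171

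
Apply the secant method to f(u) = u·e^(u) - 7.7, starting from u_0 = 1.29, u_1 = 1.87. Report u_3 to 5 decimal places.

f(u_0) = -3.013705, f(u_1) = 4.433114
u_2 = 1.870000 - (4.433114)·(1.870000 - 1.290000)/(4.433114 - (-3.013705)) = 1.524724; f(u_2) = -0.695605
u_3 = 1.524724 - (-0.695605)·(1.524724 - 1.870000)/(-0.695605 - (4.433114)) = 1.571554; f(u_3) = -0.134348

1.57155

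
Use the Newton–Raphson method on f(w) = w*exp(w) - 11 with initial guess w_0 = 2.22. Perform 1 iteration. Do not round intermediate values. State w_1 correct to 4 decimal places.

f'(w) = (w+1)*exp(w)
w_0 = 2.220000: f = 9.440275, f' = 29.647605 → w_1 = 2.220000 - (9.440275)/(29.647605) = 1.901584

1.9016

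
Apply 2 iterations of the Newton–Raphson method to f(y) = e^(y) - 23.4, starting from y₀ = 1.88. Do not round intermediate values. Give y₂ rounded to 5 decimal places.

3.72372

f'(y) = e^(y)
y_0 = 1.880000: f = -16.846495, f' = 6.553505 → y_1 = 1.880000 - (-16.846495)/(6.553505) = 4.450608
y_1 = 4.450608: f = 62.279062, f' = 85.679062 → y_2 = 4.450608 - (62.279062)/(85.679062) = 3.723721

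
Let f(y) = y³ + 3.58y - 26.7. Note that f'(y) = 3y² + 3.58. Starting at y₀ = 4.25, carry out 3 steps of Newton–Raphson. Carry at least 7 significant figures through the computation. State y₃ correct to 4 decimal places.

2.5941

y_0 = 4.250000: f = 65.280625, f' = 57.767500 → y_1 = 4.250000 - (65.280625)/(57.767500) = 3.119942
y_1 = 3.119942: f = 14.839027, f' = 32.782114 → y_2 = 3.119942 - (14.839027)/(32.782114) = 2.667286
y_2 = 2.667286: f = 1.825058, f' = 24.923241 → y_3 = 2.667286 - (1.825058)/(24.923241) = 2.594059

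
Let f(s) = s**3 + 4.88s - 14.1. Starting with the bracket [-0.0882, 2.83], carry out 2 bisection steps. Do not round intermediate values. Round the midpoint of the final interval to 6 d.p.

1.735675

f(-0.088200) = -14.531102, f(2.830000) = 22.375587 (opposite signs)
step 1: m = 1.370900, f(m) = -4.833584 < 0 → root in [1.370900, 2.830000]
step 2: m = 2.100450, f(m) = 5.417151 > 0 → root in [1.370900, 2.100450]
Midpoint of [1.370900, 2.100450] = 1.735675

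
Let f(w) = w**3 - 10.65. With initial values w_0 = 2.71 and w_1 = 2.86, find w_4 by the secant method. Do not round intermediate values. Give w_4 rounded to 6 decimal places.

2.201466

f(w_0) = 9.252511, f(w_1) = 12.743656
w_2 = 2.860000 - (12.743656)·(2.860000 - 2.710000)/(12.743656 - (9.252511)) = 2.312458; f(w_2) = 1.715782
w_3 = 2.312458 - (1.715782)·(2.312458 - 2.860000)/(1.715782 - (12.743656)) = 2.227268; f(w_3) = 0.398862
w_4 = 2.227268 - (0.398862)·(2.227268 - 2.312458)/(0.398862 - (1.715782)) = 2.201466; f(w_4) = 0.019305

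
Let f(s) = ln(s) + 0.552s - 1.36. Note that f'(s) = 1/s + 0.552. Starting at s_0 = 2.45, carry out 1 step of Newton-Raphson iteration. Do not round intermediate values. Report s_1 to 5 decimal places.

Newton update: s ← s − f(s)/f'(s).
s_0 = 2.450000: f = 0.888488, f' = 0.960163 → s_1 = 2.450000 - (0.888488)/(0.960163) = 1.524649

1.52465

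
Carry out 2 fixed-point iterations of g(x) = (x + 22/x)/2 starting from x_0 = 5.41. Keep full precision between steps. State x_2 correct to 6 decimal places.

x_1 = g(5.410000) = 4.738272
x_2 = g(4.738272) = 4.690657

4.690657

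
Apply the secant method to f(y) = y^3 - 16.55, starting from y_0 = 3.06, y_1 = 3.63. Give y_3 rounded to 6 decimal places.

2.596590

Secant update: y_(k+1) = y_k − f(y_k)·(y_k − y_(k-1))/(f(y_k) − f(y_(k-1))).
f(y_0) = 12.102616, f(y_1) = 31.282147
y_2 = 3.630000 - (31.282147)·(3.630000 - 3.060000)/(31.282147 - (12.102616)) = 2.700320; f(y_2) = 3.140002
y_3 = 2.700320 - (3.140002)·(2.700320 - 3.630000)/(3.140002 - (31.282147)) = 2.596590; f(y_3) = 0.956930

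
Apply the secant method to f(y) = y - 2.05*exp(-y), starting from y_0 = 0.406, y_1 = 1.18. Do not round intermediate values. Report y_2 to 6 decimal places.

f(y_0) = -0.959936, f(y_1) = 0.550079
y_2 = 1.180000 - (0.550079)·(1.180000 - 0.406000)/(0.550079 - (-0.959936)) = 0.898042; f(y_2) = 0.062940

0.898042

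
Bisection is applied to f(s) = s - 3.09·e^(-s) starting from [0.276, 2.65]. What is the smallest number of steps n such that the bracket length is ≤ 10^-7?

25

Initial width b − a = 2.65 − 0.276 = 2.374000.
After n steps the width is (b−a)/2^n; need (b−a)/2^n ≤ 10^-7.
So n ≥ log₂(2.374000/10^-7) = log₂(23740000.0000) ≈ 24.5008.
Hence n = 25.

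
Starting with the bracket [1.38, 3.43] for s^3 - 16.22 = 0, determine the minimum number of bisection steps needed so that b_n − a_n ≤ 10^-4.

15

Initial width b − a = 3.43 − 1.38 = 2.050000.
After n steps the width is (b−a)/2^n; need (b−a)/2^n ≤ 10^-4.
So n ≥ log₂(2.050000/10^-4) = log₂(20500.0000) ≈ 14.3233.
Hence n = 15.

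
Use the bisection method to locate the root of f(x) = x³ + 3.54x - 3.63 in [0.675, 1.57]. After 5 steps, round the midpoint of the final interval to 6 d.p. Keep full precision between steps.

0.856797

f(0.675000) = -0.932953, f(1.570000) = 5.797693 (opposite signs)
step 1: m = 1.122500, f(m) = 1.758007 > 0 → root in [0.675000, 1.122500]
step 2: m = 0.898750, f(m) = 0.277542 > 0 → root in [0.675000, 0.898750]
step 3: m = 0.786875, f(m) = -0.357251 < 0 → root in [0.786875, 0.898750]
step 4: m = 0.842812, f(m) = -0.047766 < 0 → root in [0.842812, 0.898750]
step 5: m = 0.870781, f(m) = 0.112844 > 0 → root in [0.842812, 0.870781]
Midpoint of [0.842812, 0.870781] = 0.856797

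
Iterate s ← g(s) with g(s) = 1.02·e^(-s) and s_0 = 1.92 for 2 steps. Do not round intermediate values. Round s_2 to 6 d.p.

0.878327

s_1 = g(1.920000) = 0.149539
s_2 = g(0.149539) = 0.878327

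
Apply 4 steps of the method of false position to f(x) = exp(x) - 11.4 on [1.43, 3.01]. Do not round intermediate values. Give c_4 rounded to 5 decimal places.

f(1.430000) = -7.221301, f(3.010000) = 8.887400
step 1: c = 2.138291, f(c) = -2.915072 < 0 → new bracket [2.138291, 3.010000]
step 2: c = 2.353593, f(c) = -0.876686 < 0 → new bracket [2.353593, 3.010000]
step 3: c = 2.412530, f(c) = -0.237836 < 0 → new bracket [2.412530, 3.010000]
step 4: c = 2.428102, f(c) = -0.062656 < 0 → new bracket [2.428102, 3.010000]

2.42810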